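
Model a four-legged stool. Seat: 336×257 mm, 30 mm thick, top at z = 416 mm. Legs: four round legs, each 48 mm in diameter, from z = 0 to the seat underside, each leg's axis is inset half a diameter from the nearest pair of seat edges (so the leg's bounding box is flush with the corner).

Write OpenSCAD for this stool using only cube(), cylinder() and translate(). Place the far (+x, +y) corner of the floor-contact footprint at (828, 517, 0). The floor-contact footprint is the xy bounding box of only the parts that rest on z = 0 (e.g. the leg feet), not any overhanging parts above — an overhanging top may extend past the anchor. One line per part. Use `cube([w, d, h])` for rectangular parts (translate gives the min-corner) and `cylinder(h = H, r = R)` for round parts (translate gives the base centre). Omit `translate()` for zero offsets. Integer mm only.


translate([492, 260, 386]) cube([336, 257, 30]);
translate([516, 284, 0]) cylinder(h = 386, r = 24);
translate([804, 284, 0]) cylinder(h = 386, r = 24);
translate([516, 493, 0]) cylinder(h = 386, r = 24);
translate([804, 493, 0]) cylinder(h = 386, r = 24);


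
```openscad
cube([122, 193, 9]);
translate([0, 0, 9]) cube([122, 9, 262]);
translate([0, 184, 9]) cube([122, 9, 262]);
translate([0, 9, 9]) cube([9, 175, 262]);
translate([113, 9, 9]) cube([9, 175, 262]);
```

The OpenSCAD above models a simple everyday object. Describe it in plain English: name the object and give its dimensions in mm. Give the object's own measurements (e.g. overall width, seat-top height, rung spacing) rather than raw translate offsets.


An open-topped rectangular box: outside dimensions 122×193×271 mm, with a uniform wall and base thickness of 9 mm. The base is a full 122×193 slab on the floor; four walls sit on top of the base. The front and back walls (the −y and +y sides) span the full width; the two side walls fit between them.


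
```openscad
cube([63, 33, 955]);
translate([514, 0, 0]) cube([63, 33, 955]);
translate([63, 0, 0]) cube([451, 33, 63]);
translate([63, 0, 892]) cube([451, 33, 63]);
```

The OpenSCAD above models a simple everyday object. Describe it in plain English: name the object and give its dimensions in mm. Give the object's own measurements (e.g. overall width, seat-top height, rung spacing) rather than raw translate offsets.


A rectangular picture frame lying in the x–z plane (depth along y). The opening is 451 mm wide (x) by 829 mm tall (z), surrounded by a border 63 mm wide on all four sides. The frame is 33 mm deep and is made of two full-height vertical stiles with two horizontal rails fitted between them.


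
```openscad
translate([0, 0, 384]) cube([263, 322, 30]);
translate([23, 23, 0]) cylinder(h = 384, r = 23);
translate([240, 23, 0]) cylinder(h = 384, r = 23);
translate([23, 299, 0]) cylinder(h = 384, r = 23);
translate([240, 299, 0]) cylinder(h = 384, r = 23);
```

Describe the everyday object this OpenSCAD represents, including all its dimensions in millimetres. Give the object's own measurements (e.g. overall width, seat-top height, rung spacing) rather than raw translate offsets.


A simple wooden stool: a rectangular seat 263 mm (x) by 322 mm (y), 30 mm thick, top face at z = 414 mm, on four round legs, each 46 mm in diameter. The legs rest on z = 0, each leg's axis is inset half a diameter from the nearest pair of seat edges (so the leg's bounding box is flush with the corner).


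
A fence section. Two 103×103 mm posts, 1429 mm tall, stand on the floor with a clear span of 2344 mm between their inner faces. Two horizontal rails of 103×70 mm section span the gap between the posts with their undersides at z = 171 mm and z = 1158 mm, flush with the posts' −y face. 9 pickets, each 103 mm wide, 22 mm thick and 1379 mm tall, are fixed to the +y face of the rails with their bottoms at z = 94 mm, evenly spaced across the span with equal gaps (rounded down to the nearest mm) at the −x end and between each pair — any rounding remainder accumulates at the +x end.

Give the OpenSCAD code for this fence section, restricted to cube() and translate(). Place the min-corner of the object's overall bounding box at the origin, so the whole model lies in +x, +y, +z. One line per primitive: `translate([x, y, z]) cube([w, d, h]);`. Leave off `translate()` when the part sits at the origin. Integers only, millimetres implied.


cube([103, 103, 1429]);
translate([2447, 0, 0]) cube([103, 103, 1429]);
translate([103, 0, 171]) cube([2344, 103, 70]);
translate([103, 0, 1158]) cube([2344, 103, 70]);
translate([244, 103, 94]) cube([103, 22, 1379]);
translate([488, 103, 94]) cube([103, 22, 1379]);
translate([732, 103, 94]) cube([103, 22, 1379]);
translate([976, 103, 94]) cube([103, 22, 1379]);
translate([1220, 103, 94]) cube([103, 22, 1379]);
translate([1464, 103, 94]) cube([103, 22, 1379]);
translate([1708, 103, 94]) cube([103, 22, 1379]);
translate([1952, 103, 94]) cube([103, 22, 1379]);
translate([2196, 103, 94]) cube([103, 22, 1379]);


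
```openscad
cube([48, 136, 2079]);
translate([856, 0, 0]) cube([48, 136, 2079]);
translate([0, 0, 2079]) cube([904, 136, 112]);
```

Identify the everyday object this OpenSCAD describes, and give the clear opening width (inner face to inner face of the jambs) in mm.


A door frame. The clear opening width is 808 mm.

Two 2079 mm tall posts with a header on top — a door frame. The left jamb is 48 mm wide at x = 0; the right jamb starts at x = 856. The clear opening is 856 − 48 = 808 mm.


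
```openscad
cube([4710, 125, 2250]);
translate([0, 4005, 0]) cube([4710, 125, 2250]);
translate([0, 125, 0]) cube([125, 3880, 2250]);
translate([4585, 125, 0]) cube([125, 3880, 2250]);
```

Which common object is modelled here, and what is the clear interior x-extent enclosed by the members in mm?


A house (or room) frame. The interior width is 4460 mm.

Four 2250 mm walls enclosing a rectangle with no floor or roof — a room or house frame. Outside width is 4710 mm and wall thickness is 125 mm, so the interior width is 4710 − 2 × 125 = 4460 mm.


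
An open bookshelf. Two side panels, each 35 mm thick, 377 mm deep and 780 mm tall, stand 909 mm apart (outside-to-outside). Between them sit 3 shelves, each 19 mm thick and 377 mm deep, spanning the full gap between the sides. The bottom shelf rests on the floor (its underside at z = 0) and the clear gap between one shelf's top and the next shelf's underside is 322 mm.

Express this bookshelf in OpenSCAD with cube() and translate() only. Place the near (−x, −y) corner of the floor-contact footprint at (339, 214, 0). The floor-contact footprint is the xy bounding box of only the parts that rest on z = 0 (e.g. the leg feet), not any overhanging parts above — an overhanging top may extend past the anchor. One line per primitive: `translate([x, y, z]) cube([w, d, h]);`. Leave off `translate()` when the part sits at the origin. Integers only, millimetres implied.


translate([339, 214, 0]) cube([35, 377, 780]);
translate([1213, 214, 0]) cube([35, 377, 780]);
translate([374, 214, 0]) cube([839, 377, 19]);
translate([374, 214, 341]) cube([839, 377, 19]);
translate([374, 214, 682]) cube([839, 377, 19]);


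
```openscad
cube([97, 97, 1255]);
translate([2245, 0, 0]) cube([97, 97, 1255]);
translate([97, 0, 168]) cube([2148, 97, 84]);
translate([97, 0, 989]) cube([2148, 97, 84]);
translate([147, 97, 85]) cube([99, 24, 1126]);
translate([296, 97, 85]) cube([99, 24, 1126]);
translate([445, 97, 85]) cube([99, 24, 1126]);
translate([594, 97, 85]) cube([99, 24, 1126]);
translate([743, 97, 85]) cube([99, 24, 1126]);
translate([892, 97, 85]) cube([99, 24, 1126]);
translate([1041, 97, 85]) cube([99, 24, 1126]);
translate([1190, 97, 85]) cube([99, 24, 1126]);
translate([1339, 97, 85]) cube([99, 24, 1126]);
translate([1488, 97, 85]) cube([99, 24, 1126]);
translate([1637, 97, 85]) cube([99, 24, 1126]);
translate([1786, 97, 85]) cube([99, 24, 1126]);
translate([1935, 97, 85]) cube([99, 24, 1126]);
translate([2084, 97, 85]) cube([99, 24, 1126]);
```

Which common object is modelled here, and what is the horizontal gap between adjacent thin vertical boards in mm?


A fence section. The picket gap is 50 mm.

Two posts, two rails, 14 pickets — a fence section. Span 2148 mm holds 14 pickets of 99 mm with 15 equal gaps: ⌊(2148 − 14·99) / 15⌋ = 50 mm.


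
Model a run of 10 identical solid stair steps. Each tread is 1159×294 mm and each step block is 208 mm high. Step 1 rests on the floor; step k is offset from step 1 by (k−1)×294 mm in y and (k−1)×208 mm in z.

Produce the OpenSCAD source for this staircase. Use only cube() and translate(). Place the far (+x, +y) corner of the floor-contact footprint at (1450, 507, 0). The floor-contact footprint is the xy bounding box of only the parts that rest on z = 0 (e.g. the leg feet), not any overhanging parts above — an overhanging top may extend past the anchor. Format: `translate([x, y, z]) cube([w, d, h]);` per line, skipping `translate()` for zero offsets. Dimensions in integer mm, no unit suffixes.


translate([291, 213, 0]) cube([1159, 294, 208]);
translate([291, 507, 208]) cube([1159, 294, 208]);
translate([291, 801, 416]) cube([1159, 294, 208]);
translate([291, 1095, 624]) cube([1159, 294, 208]);
translate([291, 1389, 832]) cube([1159, 294, 208]);
translate([291, 1683, 1040]) cube([1159, 294, 208]);
translate([291, 1977, 1248]) cube([1159, 294, 208]);
translate([291, 2271, 1456]) cube([1159, 294, 208]);
translate([291, 2565, 1664]) cube([1159, 294, 208]);
translate([291, 2859, 1872]) cube([1159, 294, 208]);


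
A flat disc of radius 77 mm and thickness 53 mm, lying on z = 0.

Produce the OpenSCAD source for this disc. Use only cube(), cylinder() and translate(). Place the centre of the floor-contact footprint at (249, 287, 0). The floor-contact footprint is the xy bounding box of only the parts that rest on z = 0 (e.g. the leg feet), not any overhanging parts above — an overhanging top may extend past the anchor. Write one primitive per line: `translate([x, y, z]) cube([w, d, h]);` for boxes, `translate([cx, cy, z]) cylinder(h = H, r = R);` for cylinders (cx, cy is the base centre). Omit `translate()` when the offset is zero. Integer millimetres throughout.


translate([249, 287, 0]) cylinder(h = 53, r = 77);


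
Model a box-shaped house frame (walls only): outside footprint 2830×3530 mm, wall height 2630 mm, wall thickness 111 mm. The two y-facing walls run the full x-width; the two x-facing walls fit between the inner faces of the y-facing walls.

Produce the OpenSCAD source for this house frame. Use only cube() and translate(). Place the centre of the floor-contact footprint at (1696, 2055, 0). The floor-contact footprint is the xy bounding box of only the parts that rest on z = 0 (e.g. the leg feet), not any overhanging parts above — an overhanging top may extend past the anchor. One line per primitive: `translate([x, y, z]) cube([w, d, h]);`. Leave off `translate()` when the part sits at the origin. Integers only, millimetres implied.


translate([281, 290, 0]) cube([2830, 111, 2630]);
translate([281, 3709, 0]) cube([2830, 111, 2630]);
translate([281, 401, 0]) cube([111, 3308, 2630]);
translate([3000, 401, 0]) cube([111, 3308, 2630]);


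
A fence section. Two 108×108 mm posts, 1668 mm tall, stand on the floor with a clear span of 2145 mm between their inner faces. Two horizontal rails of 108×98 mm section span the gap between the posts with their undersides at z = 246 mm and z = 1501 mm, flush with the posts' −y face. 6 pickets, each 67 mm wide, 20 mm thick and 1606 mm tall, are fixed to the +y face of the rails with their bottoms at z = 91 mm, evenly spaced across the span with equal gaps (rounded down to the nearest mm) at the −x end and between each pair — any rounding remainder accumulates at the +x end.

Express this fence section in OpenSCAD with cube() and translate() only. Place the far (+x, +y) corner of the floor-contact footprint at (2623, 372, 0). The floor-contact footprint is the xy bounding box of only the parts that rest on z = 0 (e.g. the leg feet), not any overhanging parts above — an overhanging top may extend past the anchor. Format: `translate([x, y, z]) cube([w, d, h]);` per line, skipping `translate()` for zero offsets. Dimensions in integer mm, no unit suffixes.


translate([262, 264, 0]) cube([108, 108, 1668]);
translate([2515, 264, 0]) cube([108, 108, 1668]);
translate([370, 264, 246]) cube([2145, 108, 98]);
translate([370, 264, 1501]) cube([2145, 108, 98]);
translate([619, 372, 91]) cube([67, 20, 1606]);
translate([935, 372, 91]) cube([67, 20, 1606]);
translate([1251, 372, 91]) cube([67, 20, 1606]);
translate([1567, 372, 91]) cube([67, 20, 1606]);
translate([1883, 372, 91]) cube([67, 20, 1606]);
translate([2199, 372, 91]) cube([67, 20, 1606]);


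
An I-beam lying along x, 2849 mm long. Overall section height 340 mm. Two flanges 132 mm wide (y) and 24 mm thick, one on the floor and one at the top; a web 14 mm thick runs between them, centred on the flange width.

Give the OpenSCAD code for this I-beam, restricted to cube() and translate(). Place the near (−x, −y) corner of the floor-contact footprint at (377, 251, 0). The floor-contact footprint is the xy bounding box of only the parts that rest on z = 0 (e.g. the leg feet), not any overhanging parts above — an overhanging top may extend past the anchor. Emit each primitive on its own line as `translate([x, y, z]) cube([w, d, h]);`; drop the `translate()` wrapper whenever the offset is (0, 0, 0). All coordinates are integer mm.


translate([377, 251, 0]) cube([2849, 132, 24]);
translate([377, 310, 24]) cube([2849, 14, 292]);
translate([377, 251, 316]) cube([2849, 132, 24]);


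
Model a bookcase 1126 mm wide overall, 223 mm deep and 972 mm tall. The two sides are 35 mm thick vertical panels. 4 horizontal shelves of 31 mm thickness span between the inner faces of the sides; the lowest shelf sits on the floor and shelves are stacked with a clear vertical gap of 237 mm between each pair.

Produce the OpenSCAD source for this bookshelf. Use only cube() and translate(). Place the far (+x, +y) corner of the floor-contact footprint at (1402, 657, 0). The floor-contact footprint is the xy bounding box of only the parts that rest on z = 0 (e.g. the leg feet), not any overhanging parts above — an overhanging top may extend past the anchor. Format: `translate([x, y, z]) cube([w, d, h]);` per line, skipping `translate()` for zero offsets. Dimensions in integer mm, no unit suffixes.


translate([276, 434, 0]) cube([35, 223, 972]);
translate([1367, 434, 0]) cube([35, 223, 972]);
translate([311, 434, 0]) cube([1056, 223, 31]);
translate([311, 434, 268]) cube([1056, 223, 31]);
translate([311, 434, 536]) cube([1056, 223, 31]);
translate([311, 434, 804]) cube([1056, 223, 31]);


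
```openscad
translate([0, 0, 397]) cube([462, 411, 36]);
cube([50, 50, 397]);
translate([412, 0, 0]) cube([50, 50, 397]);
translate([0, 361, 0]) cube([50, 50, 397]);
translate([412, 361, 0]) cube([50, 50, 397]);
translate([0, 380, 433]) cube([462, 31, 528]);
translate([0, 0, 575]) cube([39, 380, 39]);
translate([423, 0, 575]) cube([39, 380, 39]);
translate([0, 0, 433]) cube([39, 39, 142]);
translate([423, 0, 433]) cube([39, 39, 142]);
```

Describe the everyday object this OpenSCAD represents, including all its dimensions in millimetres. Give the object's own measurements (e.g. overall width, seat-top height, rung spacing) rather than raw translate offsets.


A chair. The seat is a 462×411×36 mm slab with its top at z = 433 mm, on four 50×50 mm corner legs (flush with the seat edges, standing on z = 0). A flat backrest 31 mm thick, 528 mm tall, spans the full seat width and rises from the seat top along its +y edge, rear face flush with the rear of the seat. Two armrests of 39×39 mm section run along each side from the seat's front edge to the front of the backrest, top faces 181 mm above the seat top and outer faces flush with the seat's x-edges; a 39×39 mm post under the front of each armrest stands on the seat at the front corner.


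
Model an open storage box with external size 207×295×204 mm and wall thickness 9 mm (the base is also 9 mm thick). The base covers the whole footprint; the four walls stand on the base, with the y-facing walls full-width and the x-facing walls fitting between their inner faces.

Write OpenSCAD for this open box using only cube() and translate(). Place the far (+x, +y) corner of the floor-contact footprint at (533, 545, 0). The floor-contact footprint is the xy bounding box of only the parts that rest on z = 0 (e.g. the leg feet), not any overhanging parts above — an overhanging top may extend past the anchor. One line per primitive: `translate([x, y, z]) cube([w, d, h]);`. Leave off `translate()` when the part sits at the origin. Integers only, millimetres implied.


translate([326, 250, 0]) cube([207, 295, 9]);
translate([326, 250, 9]) cube([207, 9, 195]);
translate([326, 536, 9]) cube([207, 9, 195]);
translate([326, 259, 9]) cube([9, 277, 195]);
translate([524, 259, 9]) cube([9, 277, 195]);


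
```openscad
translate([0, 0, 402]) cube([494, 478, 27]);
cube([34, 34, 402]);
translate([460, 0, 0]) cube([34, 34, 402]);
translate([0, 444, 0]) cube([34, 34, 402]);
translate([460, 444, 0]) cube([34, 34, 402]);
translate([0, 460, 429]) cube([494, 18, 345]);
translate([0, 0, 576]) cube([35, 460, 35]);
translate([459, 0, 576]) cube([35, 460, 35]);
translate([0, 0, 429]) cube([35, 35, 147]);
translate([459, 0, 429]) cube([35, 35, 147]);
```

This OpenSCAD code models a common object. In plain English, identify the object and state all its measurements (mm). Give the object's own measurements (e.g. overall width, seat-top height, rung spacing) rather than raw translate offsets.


A chair. The seat is a 494×478×27 mm slab with its top at z = 429 mm, on four 34×34 mm corner legs (flush with the seat edges, standing on z = 0). A flat backrest 18 mm thick, 345 mm tall, spans the full seat width and rises from the seat top along its +y edge, rear face flush with the rear of the seat. Two armrests of 35×35 mm section run along each side from the seat's front edge to the front of the backrest, top faces 182 mm above the seat top and outer faces flush with the seat's x-edges; a 35×35 mm post under the front of each armrest stands on the seat at the front corner.


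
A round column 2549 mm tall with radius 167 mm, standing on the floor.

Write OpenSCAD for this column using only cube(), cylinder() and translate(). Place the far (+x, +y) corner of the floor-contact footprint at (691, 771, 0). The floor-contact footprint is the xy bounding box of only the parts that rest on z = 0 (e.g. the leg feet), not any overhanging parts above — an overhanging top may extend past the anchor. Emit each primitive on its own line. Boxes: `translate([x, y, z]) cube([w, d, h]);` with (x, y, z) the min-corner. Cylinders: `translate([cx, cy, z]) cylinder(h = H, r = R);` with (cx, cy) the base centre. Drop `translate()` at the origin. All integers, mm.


translate([524, 604, 0]) cylinder(h = 2549, r = 167);


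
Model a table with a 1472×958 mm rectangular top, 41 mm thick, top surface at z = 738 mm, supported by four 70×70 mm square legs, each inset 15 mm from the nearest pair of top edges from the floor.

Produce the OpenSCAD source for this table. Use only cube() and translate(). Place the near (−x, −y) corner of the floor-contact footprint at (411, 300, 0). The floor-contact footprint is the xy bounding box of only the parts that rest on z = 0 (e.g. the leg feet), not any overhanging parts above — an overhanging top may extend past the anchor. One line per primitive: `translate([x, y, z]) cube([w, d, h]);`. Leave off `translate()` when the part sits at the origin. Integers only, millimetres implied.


// leg_h = 738 - 41 = 697
translate([396, 285, 697]) cube([1472, 958, 41]);
translate([411, 300, 0]) cube([70, 70, 697]);
translate([1783, 300, 0]) cube([70, 70, 697]);
translate([411, 1158, 0]) cube([70, 70, 697]);
translate([1783, 1158, 0]) cube([70, 70, 697]);


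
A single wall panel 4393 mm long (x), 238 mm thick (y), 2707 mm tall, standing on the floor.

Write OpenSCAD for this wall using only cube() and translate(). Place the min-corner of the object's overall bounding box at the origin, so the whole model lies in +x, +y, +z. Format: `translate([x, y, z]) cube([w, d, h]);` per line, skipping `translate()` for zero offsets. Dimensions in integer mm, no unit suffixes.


cube([4393, 238, 2707]);


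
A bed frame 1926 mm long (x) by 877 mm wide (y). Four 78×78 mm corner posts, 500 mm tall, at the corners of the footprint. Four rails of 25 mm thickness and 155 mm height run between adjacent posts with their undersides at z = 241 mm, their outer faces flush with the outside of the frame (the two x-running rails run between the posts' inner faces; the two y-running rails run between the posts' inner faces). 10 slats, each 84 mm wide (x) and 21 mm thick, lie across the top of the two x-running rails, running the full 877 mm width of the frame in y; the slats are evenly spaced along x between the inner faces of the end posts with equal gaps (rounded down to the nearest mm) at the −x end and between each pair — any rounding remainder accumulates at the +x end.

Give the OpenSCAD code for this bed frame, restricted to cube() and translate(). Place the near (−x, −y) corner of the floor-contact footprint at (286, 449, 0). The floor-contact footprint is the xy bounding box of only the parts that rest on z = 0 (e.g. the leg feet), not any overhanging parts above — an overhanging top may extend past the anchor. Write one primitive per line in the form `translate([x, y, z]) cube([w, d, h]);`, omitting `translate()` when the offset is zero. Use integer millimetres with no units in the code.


translate([286, 449, 0]) cube([78, 78, 500]);
translate([286, 1248, 0]) cube([78, 78, 500]);
translate([2134, 449, 0]) cube([78, 78, 500]);
translate([2134, 1248, 0]) cube([78, 78, 500]);
translate([364, 449, 241]) cube([1770, 25, 155]);
translate([364, 1301, 241]) cube([1770, 25, 155]);
translate([286, 527, 241]) cube([25, 721, 155]);
translate([2187, 527, 241]) cube([25, 721, 155]);
translate([448, 449, 396]) cube([84, 877, 21]);
translate([616, 449, 396]) cube([84, 877, 21]);
translate([784, 449, 396]) cube([84, 877, 21]);
translate([952, 449, 396]) cube([84, 877, 21]);
translate([1120, 449, 396]) cube([84, 877, 21]);
translate([1288, 449, 396]) cube([84, 877, 21]);
translate([1456, 449, 396]) cube([84, 877, 21]);
translate([1624, 449, 396]) cube([84, 877, 21]);
translate([1792, 449, 396]) cube([84, 877, 21]);
translate([1960, 449, 396]) cube([84, 877, 21]);


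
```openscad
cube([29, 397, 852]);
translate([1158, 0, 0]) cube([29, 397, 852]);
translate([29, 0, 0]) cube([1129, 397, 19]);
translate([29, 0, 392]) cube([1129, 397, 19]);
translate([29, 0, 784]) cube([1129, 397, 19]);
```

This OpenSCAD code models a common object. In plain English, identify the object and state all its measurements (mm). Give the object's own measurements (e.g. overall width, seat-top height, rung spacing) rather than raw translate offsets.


An open bookshelf. Two side panels, each 29 mm thick, 397 mm deep and 852 mm tall, stand 1187 mm apart (outside-to-outside). Between them sit 3 shelves, each 19 mm thick and 397 mm deep, spanning the full gap between the sides. The bottom shelf rests on the floor (its underside at z = 0) and the clear gap between one shelf's top and the next shelf's underside is 373 mm.


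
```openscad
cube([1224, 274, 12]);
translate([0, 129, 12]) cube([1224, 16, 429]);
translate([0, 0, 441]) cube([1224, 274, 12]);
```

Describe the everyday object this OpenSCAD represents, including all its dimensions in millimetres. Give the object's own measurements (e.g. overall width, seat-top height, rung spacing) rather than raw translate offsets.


An I-beam lying along x, 1224 mm long. Overall section height 453 mm. Two flanges 274 mm wide (y) and 12 mm thick, one on the floor and one at the top; a web 16 mm thick runs between them, centred on the flange width.


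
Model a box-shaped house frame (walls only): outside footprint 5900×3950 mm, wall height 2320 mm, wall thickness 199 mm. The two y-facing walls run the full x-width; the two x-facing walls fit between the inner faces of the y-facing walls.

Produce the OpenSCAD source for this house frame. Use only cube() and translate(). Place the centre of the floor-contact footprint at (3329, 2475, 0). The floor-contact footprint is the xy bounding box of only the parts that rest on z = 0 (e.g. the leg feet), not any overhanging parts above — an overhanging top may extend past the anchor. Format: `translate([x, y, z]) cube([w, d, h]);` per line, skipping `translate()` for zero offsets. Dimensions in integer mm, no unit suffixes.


translate([379, 500, 0]) cube([5900, 199, 2320]);
translate([379, 4251, 0]) cube([5900, 199, 2320]);
translate([379, 699, 0]) cube([199, 3552, 2320]);
translate([6080, 699, 0]) cube([199, 3552, 2320]);


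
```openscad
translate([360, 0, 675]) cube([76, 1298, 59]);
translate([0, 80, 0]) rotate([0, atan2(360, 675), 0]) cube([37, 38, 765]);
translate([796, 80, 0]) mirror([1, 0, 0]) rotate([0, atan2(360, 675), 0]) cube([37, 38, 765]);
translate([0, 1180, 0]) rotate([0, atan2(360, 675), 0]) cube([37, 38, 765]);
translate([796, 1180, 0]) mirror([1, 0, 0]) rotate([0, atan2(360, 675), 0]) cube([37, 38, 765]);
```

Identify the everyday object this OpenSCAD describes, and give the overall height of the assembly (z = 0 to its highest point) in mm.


A sawhorse. The overall height is 734 mm.

A beam across two mirrored pairs of raked legs — a sawhorse. The beam's underside is at z = 675 (matching the legs' vertical rise in atan2(360, 675)) and the beam is 59 mm tall, so its top is at 675 + 59 = 734 mm. The raked legs top out at the beam's underside, so that is the highest point.


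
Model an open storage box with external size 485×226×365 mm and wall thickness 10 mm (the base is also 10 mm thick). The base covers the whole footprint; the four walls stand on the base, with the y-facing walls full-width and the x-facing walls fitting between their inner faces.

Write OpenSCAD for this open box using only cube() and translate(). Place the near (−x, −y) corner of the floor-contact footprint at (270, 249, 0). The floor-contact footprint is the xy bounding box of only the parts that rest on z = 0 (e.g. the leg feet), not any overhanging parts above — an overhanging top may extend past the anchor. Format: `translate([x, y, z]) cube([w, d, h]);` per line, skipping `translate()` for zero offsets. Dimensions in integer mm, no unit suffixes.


translate([270, 249, 0]) cube([485, 226, 10]);
translate([270, 249, 10]) cube([485, 10, 355]);
translate([270, 465, 10]) cube([485, 10, 355]);
translate([270, 259, 10]) cube([10, 206, 355]);
translate([745, 259, 10]) cube([10, 206, 355]);


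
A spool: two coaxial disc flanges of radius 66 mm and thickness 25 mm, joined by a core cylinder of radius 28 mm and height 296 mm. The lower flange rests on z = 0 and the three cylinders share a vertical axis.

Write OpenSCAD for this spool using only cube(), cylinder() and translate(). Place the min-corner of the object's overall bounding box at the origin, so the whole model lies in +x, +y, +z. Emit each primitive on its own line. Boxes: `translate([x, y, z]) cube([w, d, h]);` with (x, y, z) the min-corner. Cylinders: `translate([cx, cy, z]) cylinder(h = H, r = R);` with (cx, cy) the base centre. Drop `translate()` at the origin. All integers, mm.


translate([66, 66, 0]) cylinder(h = 25, r = 66);
translate([66, 66, 25]) cylinder(h = 296, r = 28);
translate([66, 66, 321]) cylinder(h = 25, r = 66);


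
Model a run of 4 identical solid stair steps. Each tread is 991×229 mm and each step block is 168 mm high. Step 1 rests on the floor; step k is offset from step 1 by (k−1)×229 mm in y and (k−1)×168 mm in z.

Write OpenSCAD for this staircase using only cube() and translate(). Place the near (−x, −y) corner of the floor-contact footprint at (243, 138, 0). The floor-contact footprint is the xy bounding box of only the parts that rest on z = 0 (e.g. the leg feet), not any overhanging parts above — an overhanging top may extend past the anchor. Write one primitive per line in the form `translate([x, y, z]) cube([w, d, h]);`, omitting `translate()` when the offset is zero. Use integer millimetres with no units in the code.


translate([243, 138, 0]) cube([991, 229, 168]);
translate([243, 367, 168]) cube([991, 229, 168]);
translate([243, 596, 336]) cube([991, 229, 168]);
translate([243, 825, 504]) cube([991, 229, 168]);


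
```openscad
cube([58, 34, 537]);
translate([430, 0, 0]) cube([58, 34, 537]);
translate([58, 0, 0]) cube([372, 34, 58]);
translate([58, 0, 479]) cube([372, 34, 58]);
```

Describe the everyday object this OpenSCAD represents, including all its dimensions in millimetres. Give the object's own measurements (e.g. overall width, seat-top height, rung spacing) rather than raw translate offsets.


A rectangular picture frame lying in the x–z plane (depth along y). The opening is 372 mm wide (x) by 421 mm tall (z), surrounded by a border 58 mm wide on all four sides. The frame is 34 mm deep and is made of two full-height vertical stiles with two horizontal rails fitted between them.


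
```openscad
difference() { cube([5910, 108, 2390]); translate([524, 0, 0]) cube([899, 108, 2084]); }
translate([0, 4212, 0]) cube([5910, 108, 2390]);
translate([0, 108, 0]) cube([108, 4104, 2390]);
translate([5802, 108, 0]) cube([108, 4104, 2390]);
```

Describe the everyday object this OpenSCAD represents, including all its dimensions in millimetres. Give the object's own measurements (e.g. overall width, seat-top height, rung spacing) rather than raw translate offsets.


A single room: four walls, each 2390 mm tall and 108 mm thick, enclosing an outside footprint 5910×4320 mm (x × y), no floor or roof. The front and back walls (−y and +y sides) run the full x-width; the side walls fit between their inner faces. A door opening 899 mm wide and 2084 mm tall is cut through the front wall from the floor up, its −x edge 524 mm from the wall's −x end.


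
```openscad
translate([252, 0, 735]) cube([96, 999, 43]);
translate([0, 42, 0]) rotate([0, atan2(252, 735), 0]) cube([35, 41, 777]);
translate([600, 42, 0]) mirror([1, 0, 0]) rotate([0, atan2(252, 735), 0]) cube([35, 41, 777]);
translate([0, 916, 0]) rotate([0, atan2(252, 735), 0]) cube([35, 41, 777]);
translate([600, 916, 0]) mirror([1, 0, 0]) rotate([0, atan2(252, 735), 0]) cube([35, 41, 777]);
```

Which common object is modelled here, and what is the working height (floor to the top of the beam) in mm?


A sawhorse. The overall height is 778 mm.

A beam across two mirrored pairs of raked legs — a sawhorse. The beam's underside is at z = 735 (matching the legs' vertical rise in atan2(252, 735)) and the beam is 43 mm tall, so its top is at 735 + 43 = 778 mm. The raked legs top out at the beam's underside, so that is the highest point.


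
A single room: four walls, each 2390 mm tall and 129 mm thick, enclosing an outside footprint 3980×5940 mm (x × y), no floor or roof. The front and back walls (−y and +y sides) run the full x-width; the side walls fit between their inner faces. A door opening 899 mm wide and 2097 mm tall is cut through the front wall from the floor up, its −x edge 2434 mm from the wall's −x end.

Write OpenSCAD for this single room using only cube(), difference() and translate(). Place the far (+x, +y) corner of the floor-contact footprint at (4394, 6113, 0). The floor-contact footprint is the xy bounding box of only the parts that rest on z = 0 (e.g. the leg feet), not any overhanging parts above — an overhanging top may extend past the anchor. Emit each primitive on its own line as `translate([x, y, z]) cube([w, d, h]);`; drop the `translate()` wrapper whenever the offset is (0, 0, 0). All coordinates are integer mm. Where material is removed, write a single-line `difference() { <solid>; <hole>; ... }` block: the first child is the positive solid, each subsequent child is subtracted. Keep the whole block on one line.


difference() { translate([414, 173, 0]) cube([3980, 129, 2390]); translate([2848, 173, 0]) cube([899, 129, 2097]); }
translate([414, 5984, 0]) cube([3980, 129, 2390]);
translate([414, 302, 0]) cube([129, 5682, 2390]);
translate([4265, 302, 0]) cube([129, 5682, 2390]);


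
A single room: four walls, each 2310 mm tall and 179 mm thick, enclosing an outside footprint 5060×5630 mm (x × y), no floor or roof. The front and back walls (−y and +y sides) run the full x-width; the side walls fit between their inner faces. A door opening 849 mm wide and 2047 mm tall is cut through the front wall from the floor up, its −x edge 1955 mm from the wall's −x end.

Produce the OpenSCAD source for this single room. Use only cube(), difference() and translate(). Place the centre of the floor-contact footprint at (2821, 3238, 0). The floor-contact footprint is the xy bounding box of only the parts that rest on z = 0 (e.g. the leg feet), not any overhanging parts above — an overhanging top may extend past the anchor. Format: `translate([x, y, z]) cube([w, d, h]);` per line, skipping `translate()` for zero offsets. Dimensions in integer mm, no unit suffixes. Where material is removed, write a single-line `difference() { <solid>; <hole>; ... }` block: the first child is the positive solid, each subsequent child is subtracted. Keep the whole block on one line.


difference() { translate([291, 423, 0]) cube([5060, 179, 2310]); translate([2246, 423, 0]) cube([849, 179, 2047]); }
translate([291, 5874, 0]) cube([5060, 179, 2310]);
translate([291, 602, 0]) cube([179, 5272, 2310]);
translate([5172, 602, 0]) cube([179, 5272, 2310]);


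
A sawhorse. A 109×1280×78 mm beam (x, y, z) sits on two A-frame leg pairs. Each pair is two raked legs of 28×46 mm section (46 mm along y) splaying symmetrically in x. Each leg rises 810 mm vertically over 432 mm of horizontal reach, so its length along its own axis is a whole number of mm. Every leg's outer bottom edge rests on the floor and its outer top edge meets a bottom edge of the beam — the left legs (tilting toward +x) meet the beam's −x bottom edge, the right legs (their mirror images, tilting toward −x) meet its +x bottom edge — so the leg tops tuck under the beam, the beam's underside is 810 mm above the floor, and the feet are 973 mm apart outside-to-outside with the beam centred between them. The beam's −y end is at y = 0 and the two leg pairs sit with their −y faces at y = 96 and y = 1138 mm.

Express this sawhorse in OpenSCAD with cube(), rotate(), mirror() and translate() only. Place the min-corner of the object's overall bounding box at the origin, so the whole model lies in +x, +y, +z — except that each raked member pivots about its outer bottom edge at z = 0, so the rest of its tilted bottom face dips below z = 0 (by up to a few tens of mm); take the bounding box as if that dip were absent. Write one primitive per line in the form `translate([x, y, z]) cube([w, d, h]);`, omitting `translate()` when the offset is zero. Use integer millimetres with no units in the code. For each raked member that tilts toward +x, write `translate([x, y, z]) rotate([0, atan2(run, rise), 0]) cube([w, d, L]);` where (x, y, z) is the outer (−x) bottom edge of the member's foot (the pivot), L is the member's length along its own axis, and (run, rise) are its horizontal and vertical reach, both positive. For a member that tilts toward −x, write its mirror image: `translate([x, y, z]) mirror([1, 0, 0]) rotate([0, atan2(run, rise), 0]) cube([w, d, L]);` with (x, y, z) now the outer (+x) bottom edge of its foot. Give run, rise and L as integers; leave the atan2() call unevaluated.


// leg length = √(432² + 810²) = 918
// right-leg outer foot x = 2·432 + 109 = 973
// beam min-corner = (432, 0, 810)
translate([432, 0, 810]) cube([109, 1280, 78]);
translate([0, 96, 0]) rotate([0, atan2(432, 810), 0]) cube([28, 46, 918]);
translate([973, 96, 0]) mirror([1, 0, 0]) rotate([0, atan2(432, 810), 0]) cube([28, 46, 918]);
translate([0, 1138, 0]) rotate([0, atan2(432, 810), 0]) cube([28, 46, 918]);
translate([973, 1138, 0]) mirror([1, 0, 0]) rotate([0, atan2(432, 810), 0]) cube([28, 46, 918]);


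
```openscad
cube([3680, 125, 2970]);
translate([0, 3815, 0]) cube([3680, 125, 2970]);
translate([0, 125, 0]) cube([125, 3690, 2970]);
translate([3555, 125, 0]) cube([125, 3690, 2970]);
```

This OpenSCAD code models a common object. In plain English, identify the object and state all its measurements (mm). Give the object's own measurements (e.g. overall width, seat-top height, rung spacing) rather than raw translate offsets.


The wall frame of a small rectangular building: four walls, each 2970 mm tall and 125 mm thick, enclosing a footprint 3680 mm (x) by 3940 mm (y) outside-to-outside, with no floor or roof. The front and back walls (the −y and +y sides) span the full width; the two side walls fit between them.


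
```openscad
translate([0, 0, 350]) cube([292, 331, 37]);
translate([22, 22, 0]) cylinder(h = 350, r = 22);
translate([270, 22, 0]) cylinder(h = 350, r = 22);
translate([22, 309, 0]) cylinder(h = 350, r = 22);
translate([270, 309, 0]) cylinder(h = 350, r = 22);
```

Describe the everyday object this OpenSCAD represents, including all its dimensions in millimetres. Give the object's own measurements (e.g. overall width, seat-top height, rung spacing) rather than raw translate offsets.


A simple wooden stool: a rectangular seat 292 mm (x) by 331 mm (y), 37 mm thick, top face at z = 387 mm, on four round legs, each 44 mm in diameter. The legs rest on z = 0, each leg's axis is inset half a diameter from the nearest pair of seat edges (so the leg's bounding box is flush with the corner).


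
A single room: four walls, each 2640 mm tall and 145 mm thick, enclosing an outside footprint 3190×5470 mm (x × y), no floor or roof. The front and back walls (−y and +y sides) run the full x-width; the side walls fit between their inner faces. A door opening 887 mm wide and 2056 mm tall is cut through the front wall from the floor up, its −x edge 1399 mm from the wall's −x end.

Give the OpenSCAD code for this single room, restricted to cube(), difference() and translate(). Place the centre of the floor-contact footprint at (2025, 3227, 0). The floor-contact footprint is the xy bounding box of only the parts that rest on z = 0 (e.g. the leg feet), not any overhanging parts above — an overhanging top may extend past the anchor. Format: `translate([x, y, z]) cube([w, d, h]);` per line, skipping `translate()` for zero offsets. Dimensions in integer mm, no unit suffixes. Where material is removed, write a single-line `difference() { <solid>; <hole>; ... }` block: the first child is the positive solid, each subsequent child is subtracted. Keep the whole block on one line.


difference() { translate([430, 492, 0]) cube([3190, 145, 2640]); translate([1829, 492, 0]) cube([887, 145, 2056]); }
translate([430, 5817, 0]) cube([3190, 145, 2640]);
translate([430, 637, 0]) cube([145, 5180, 2640]);
translate([3475, 637, 0]) cube([145, 5180, 2640]);


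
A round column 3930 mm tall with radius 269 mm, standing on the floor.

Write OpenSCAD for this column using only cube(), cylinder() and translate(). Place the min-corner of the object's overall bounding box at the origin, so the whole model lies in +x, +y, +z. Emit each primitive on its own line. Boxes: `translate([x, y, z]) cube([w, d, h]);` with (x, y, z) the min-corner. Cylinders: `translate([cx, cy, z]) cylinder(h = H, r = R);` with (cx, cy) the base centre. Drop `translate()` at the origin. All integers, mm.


translate([269, 269, 0]) cylinder(h = 3930, r = 269);


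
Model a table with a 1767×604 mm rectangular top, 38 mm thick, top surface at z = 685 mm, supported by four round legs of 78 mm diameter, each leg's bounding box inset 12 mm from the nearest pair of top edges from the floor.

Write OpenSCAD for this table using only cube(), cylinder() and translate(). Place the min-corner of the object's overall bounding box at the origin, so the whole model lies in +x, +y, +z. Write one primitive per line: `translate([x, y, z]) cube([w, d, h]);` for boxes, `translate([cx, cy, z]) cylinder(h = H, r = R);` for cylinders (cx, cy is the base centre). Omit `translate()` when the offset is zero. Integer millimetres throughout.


translate([0, 0, 647]) cube([1767, 604, 38]);
translate([51, 51, 0]) cylinder(h = 647, r = 39);
translate([1716, 51, 0]) cylinder(h = 647, r = 39);
translate([51, 553, 0]) cylinder(h = 647, r = 39);
translate([1716, 553, 0]) cylinder(h = 647, r = 39);
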